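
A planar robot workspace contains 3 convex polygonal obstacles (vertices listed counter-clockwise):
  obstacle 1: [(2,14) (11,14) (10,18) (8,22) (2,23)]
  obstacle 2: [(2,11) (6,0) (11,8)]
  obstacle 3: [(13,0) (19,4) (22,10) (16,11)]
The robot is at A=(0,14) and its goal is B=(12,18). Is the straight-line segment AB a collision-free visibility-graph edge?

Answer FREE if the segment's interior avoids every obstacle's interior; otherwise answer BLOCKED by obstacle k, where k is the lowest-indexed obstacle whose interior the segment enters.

Obstacle 1 [(2,14) (11,14) (10,18) (8,22) (2,23)]:
  edge (2,14)–(11,14): clear
  edge (11,14)–(10,18): crosses AB
  edge (10,18)–(8,22): clear
  edge (8,22)–(2,23): clear
  edge (2,23)–(2,14): crosses AB
  → BLOCKED
Obstacle 2 [(2,11) (6,0) (11,8)]:
  edge (2,11)–(6,0): clear
  edge (6,0)–(11,8): clear
  edge (11,8)–(2,11): clear
  midpoint (6,16) outside
  → clear
Obstacle 3 [(13,0) (19,4) (22,10) (16,11)]:
  edge (13,0)–(19,4): clear
  edge (19,4)–(22,10): clear
  edge (22,10)–(16,11): clear
  edge (16,11)–(13,0): clear
  midpoint (6,16) outside
  → clear

BLOCKED by obstacle 1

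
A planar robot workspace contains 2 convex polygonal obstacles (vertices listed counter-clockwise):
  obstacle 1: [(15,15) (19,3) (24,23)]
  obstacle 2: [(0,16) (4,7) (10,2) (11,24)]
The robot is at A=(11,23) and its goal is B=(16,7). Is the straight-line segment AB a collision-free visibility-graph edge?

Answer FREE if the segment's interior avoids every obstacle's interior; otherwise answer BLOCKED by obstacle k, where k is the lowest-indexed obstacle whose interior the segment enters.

Obstacle 1 [(15,15) (19,3) (24,23)]:
  edge (15,15)–(19,3): clear
  edge (19,3)–(24,23): clear
  edge (24,23)–(15,15): clear
  midpoint (27/2,15) outside
  → clear
Obstacle 2 [(0,16) (4,7) (10,2) (11,24)]:
  edge (0,16)–(4,7): clear
  edge (4,7)–(10,2): clear
  edge (10,2)–(11,24): clear
  edge (11,24)–(0,16): clear
  midpoint (27/2,15) outside
  → clear

FREE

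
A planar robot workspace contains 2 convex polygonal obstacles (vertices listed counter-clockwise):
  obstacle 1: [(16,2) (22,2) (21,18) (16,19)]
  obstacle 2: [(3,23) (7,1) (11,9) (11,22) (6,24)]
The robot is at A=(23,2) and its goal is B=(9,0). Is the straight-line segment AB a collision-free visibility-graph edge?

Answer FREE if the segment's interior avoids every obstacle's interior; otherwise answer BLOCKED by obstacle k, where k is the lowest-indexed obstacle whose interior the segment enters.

Obstacle 1 [(16,2) (22,2) (21,18) (16,19)]:
  edge (16,2)–(22,2): clear
  edge (22,2)–(21,18): clear
  edge (21,18)–(16,19): clear
  edge (16,19)–(16,2): clear
  midpoint (16,1) outside
  → clear
Obstacle 2 [(3,23) (7,1) (11,9) (11,22) (6,24)]:
  edge (3,23)–(7,1): clear
  edge (7,1)–(11,9): clear
  edge (11,9)–(11,22): clear
  edge (11,22)–(6,24): clear
  edge (6,24)–(3,23): clear
  midpoint (16,1) outside
  → clear

FREE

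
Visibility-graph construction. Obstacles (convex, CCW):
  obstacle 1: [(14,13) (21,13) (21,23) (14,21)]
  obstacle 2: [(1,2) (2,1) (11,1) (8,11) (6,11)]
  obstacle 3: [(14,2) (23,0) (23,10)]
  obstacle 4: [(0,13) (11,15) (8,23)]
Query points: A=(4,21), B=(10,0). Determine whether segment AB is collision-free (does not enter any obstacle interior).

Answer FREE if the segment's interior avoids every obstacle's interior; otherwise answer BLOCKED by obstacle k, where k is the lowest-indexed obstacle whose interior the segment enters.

BLOCKED by obstacle 2

Obstacle 1 [(14,13) (21,13) (21,23) (14,21)]:
  edge (14,13)–(21,13): clear
  edge (21,13)–(21,23): clear
  edge (21,23)–(14,21): clear
  edge (14,21)–(14,13): clear
  midpoint (7,21/2) outside
  → clear
Obstacle 2 [(1,2) (2,1) (11,1) (8,11) (6,11)]:
  edge (1,2)–(2,1): clear
  edge (2,1)–(11,1): crosses AB
  edge (11,1)–(8,11): clear
  edge (8,11)–(6,11): crosses AB
  edge (6,11)–(1,2): clear
  → BLOCKED
Obstacle 3 [(14,2) (23,0) (23,10)]:
  edge (14,2)–(23,0): clear
  edge (23,0)–(23,10): clear
  edge (23,10)–(14,2): clear
  midpoint (7,21/2) outside
  → clear
Obstacle 4 [(0,13) (11,15) (8,23)]:
  edge (0,13)–(11,15): crosses AB
  edge (11,15)–(8,23): clear
  edge (8,23)–(0,13): crosses AB
  → BLOCKED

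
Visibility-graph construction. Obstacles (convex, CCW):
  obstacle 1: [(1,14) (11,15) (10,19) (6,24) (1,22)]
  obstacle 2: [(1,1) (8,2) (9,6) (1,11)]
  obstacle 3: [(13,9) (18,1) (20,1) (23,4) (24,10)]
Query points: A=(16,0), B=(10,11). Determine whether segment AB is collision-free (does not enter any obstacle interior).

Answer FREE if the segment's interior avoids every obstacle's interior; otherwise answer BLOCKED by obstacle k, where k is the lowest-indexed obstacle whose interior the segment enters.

FREE

Obstacle 1 [(1,14) (11,15) (10,19) (6,24) (1,22)]:
  edge (1,14)–(11,15): clear
  edge (11,15)–(10,19): clear
  edge (10,19)–(6,24): clear
  edge (6,24)–(1,22): clear
  edge (1,22)–(1,14): clear
  midpoint (13,11/2) outside
  → clear
Obstacle 2 [(1,1) (8,2) (9,6) (1,11)]:
  edge (1,1)–(8,2): clear
  edge (8,2)–(9,6): clear
  edge (9,6)–(1,11): clear
  edge (1,11)–(1,1): clear
  midpoint (13,11/2) outside
  → clear
Obstacle 3 [(13,9) (18,1) (20,1) (23,4) (24,10)]:
  edge (13,9)–(18,1): clear
  edge (18,1)–(20,1): clear
  edge (20,1)–(23,4): clear
  edge (23,4)–(24,10): clear
  edge (24,10)–(13,9): clear
  midpoint (13,11/2) outside
  → clear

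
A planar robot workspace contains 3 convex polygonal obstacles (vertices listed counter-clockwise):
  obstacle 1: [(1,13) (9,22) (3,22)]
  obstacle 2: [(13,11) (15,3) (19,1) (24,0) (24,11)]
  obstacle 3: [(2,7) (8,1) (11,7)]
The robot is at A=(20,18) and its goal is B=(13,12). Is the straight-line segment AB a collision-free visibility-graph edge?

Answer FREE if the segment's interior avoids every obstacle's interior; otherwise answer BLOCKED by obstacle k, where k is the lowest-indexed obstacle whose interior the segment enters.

FREE

Obstacle 1 [(1,13) (9,22) (3,22)]:
  edge (1,13)–(9,22): clear
  edge (9,22)–(3,22): clear
  edge (3,22)–(1,13): clear
  midpoint (33/2,15) outside
  → clear
Obstacle 2 [(13,11) (15,3) (19,1) (24,0) (24,11)]:
  edge (13,11)–(15,3): clear
  edge (15,3)–(19,1): clear
  edge (19,1)–(24,0): clear
  edge (24,0)–(24,11): clear
  edge (24,11)–(13,11): clear
  midpoint (33/2,15) outside
  → clear
Obstacle 3 [(2,7) (8,1) (11,7)]:
  edge (2,7)–(8,1): clear
  edge (8,1)–(11,7): clear
  edge (11,7)–(2,7): clear
  midpoint (33/2,15) outside
  → clear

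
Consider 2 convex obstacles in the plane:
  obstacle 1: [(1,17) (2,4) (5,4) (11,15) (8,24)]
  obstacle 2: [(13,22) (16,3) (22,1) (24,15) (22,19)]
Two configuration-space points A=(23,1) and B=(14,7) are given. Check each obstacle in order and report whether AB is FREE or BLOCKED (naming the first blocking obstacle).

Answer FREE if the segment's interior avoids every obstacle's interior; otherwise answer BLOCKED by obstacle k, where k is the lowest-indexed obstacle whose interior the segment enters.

BLOCKED by obstacle 2

Obstacle 1 [(1,17) (2,4) (5,4) (11,15) (8,24)]:
  edge (1,17)–(2,4): clear
  edge (2,4)–(5,4): clear
  edge (5,4)–(11,15): clear
  edge (11,15)–(8,24): clear
  edge (8,24)–(1,17): clear
  midpoint (37/2,4) outside
  → clear
Obstacle 2 [(13,22) (16,3) (22,1) (24,15) (22,19)]:
  edge (13,22)–(16,3): crosses AB
  edge (16,3)–(22,1): clear
  edge (22,1)–(24,15): crosses AB
  edge (24,15)–(22,19): clear
  edge (22,19)–(13,22): clear
  → BLOCKED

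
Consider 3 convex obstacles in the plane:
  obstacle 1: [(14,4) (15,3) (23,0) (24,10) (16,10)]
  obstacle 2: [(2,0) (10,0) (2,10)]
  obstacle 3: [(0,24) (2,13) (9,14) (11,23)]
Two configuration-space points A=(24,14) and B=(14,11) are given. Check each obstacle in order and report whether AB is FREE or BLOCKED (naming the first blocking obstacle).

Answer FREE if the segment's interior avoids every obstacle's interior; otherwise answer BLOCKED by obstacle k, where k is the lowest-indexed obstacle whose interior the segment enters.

Obstacle 1 [(14,4) (15,3) (23,0) (24,10) (16,10)]:
  edge (14,4)–(15,3): clear
  edge (15,3)–(23,0): clear
  edge (23,0)–(24,10): clear
  edge (24,10)–(16,10): clear
  edge (16,10)–(14,4): clear
  midpoint (19,25/2) outside
  → clear
Obstacle 2 [(2,0) (10,0) (2,10)]:
  edge (2,0)–(10,0): clear
  edge (10,0)–(2,10): clear
  edge (2,10)–(2,0): clear
  midpoint (19,25/2) outside
  → clear
Obstacle 3 [(0,24) (2,13) (9,14) (11,23)]:
  edge (0,24)–(2,13): clear
  edge (2,13)–(9,14): clear
  edge (9,14)–(11,23): clear
  edge (11,23)–(0,24): clear
  midpoint (19,25/2) outside
  → clear

FREE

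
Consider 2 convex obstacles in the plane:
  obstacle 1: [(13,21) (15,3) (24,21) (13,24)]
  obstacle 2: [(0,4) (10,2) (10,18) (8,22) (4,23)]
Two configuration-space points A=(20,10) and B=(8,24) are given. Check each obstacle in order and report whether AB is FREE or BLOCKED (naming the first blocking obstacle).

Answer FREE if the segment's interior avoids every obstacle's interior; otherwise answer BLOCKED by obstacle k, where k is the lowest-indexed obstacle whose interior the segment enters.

Obstacle 1 [(13,21) (15,3) (24,21) (13,24)]:
  edge (13,21)–(15,3): crosses AB
  edge (15,3)–(24,21): crosses AB
  edge (24,21)–(13,24): clear
  edge (13,24)–(13,21): clear
  → BLOCKED
Obstacle 2 [(0,4) (10,2) (10,18) (8,22) (4,23)]:
  edge (0,4)–(10,2): clear
  edge (10,2)–(10,18): clear
  edge (10,18)–(8,22): clear
  edge (8,22)–(4,23): clear
  edge (4,23)–(0,4): clear
  midpoint (14,17) outside
  → clear

BLOCKED by obstacle 1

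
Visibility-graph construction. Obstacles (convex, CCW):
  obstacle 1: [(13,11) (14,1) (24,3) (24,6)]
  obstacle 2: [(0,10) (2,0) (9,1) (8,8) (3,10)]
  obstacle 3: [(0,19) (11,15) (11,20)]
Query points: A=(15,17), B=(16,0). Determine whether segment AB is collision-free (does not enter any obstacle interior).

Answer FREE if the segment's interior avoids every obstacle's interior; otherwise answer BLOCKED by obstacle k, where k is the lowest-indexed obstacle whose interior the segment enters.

BLOCKED by obstacle 1

Obstacle 1 [(13,11) (14,1) (24,3) (24,6)]:
  edge (13,11)–(14,1): clear
  edge (14,1)–(24,3): crosses AB
  edge (24,3)–(24,6): clear
  edge (24,6)–(13,11): crosses AB
  → BLOCKED
Obstacle 2 [(0,10) (2,0) (9,1) (8,8) (3,10)]:
  edge (0,10)–(2,0): clear
  edge (2,0)–(9,1): clear
  edge (9,1)–(8,8): clear
  edge (8,8)–(3,10): clear
  edge (3,10)–(0,10): clear
  midpoint (31/2,17/2) outside
  → clear
Obstacle 3 [(0,19) (11,15) (11,20)]:
  edge (0,19)–(11,15): clear
  edge (11,15)–(11,20): clear
  edge (11,20)–(0,19): clear
  midpoint (31/2,17/2) outside
  → clear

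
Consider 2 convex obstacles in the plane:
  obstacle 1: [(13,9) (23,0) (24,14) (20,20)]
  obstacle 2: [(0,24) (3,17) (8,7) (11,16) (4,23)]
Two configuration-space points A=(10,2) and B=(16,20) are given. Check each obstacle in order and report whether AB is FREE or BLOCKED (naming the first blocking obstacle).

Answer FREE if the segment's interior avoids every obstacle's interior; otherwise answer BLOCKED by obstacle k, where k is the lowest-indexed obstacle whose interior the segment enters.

FREE

Obstacle 1 [(13,9) (23,0) (24,14) (20,20)]:
  edge (13,9)–(23,0): clear
  edge (23,0)–(24,14): clear
  edge (24,14)–(20,20): clear
  edge (20,20)–(13,9): clear
  midpoint (13,11) outside
  → clear
Obstacle 2 [(0,24) (3,17) (8,7) (11,16) (4,23)]:
  edge (0,24)–(3,17): clear
  edge (3,17)–(8,7): clear
  edge (8,7)–(11,16): clear
  edge (11,16)–(4,23): clear
  edge (4,23)–(0,24): clear
  midpoint (13,11) outside
  → clear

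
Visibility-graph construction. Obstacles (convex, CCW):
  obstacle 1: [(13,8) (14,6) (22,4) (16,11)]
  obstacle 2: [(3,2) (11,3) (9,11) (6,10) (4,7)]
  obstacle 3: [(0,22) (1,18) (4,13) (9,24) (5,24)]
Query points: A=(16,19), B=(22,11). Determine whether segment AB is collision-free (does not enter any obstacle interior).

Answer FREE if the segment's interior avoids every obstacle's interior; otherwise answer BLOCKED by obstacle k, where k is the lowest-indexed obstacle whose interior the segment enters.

Obstacle 1 [(13,8) (14,6) (22,4) (16,11)]:
  edge (13,8)–(14,6): clear
  edge (14,6)–(22,4): clear
  edge (22,4)–(16,11): clear
  edge (16,11)–(13,8): clear
  midpoint (19,15) outside
  → clear
Obstacle 2 [(3,2) (11,3) (9,11) (6,10) (4,7)]:
  edge (3,2)–(11,3): clear
  edge (11,3)–(9,11): clear
  edge (9,11)–(6,10): clear
  edge (6,10)–(4,7): clear
  edge (4,7)–(3,2): clear
  midpoint (19,15) outside
  → clear
Obstacle 3 [(0,22) (1,18) (4,13) (9,24) (5,24)]:
  edge (0,22)–(1,18): clear
  edge (1,18)–(4,13): clear
  edge (4,13)–(9,24): clear
  edge (9,24)–(5,24): clear
  edge (5,24)–(0,22): clear
  midpoint (19,15) outside
  → clear

FREE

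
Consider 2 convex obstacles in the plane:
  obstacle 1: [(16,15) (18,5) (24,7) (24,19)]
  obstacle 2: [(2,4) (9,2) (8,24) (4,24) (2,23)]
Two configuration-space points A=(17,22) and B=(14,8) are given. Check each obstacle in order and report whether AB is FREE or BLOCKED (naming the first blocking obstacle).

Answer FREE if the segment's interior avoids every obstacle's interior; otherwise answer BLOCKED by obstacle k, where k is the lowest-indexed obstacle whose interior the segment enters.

Obstacle 1 [(16,15) (18,5) (24,7) (24,19)]:
  edge (16,15)–(18,5): clear
  edge (18,5)–(24,7): clear
  edge (24,7)–(24,19): clear
  edge (24,19)–(16,15): clear
  midpoint (31/2,15) outside
  → clear
Obstacle 2 [(2,4) (9,2) (8,24) (4,24) (2,23)]:
  edge (2,4)–(9,2): clear
  edge (9,2)–(8,24): clear
  edge (8,24)–(4,24): clear
  edge (4,24)–(2,23): clear
  edge (2,23)–(2,4): clear
  midpoint (31/2,15) outside
  → clear

FREE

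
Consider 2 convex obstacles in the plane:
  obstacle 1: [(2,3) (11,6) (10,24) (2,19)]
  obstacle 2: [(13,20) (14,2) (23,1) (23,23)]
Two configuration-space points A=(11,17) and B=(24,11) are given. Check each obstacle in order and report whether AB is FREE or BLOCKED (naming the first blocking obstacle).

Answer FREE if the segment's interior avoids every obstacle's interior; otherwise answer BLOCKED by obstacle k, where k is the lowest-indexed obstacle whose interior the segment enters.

BLOCKED by obstacle 2

Obstacle 1 [(2,3) (11,6) (10,24) (2,19)]:
  edge (2,3)–(11,6): clear
  edge (11,6)–(10,24): clear
  edge (10,24)–(2,19): clear
  edge (2,19)–(2,3): clear
  midpoint (35/2,14) outside
  → clear
Obstacle 2 [(13,20) (14,2) (23,1) (23,23)]:
  edge (13,20)–(14,2): crosses AB
  edge (14,2)–(23,1): clear
  edge (23,1)–(23,23): crosses AB
  edge (23,23)–(13,20): clear
  → BLOCKED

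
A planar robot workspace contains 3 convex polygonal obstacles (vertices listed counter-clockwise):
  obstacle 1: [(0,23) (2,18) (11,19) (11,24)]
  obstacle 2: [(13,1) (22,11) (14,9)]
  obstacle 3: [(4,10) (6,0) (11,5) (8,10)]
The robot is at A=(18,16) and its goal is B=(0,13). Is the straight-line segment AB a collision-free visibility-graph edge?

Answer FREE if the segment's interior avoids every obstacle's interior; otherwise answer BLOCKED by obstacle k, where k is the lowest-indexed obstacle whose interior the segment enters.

FREE

Obstacle 1 [(0,23) (2,18) (11,19) (11,24)]:
  edge (0,23)–(2,18): clear
  edge (2,18)–(11,19): clear
  edge (11,19)–(11,24): clear
  edge (11,24)–(0,23): clear
  midpoint (9,29/2) outside
  → clear
Obstacle 2 [(13,1) (22,11) (14,9)]:
  edge (13,1)–(22,11): clear
  edge (22,11)–(14,9): clear
  edge (14,9)–(13,1): clear
  midpoint (9,29/2) outside
  → clear
Obstacle 3 [(4,10) (6,0) (11,5) (8,10)]:
  edge (4,10)–(6,0): clear
  edge (6,0)–(11,5): clear
  edge (11,5)–(8,10): clear
  edge (8,10)–(4,10): clear
  midpoint (9,29/2) outside
  → clear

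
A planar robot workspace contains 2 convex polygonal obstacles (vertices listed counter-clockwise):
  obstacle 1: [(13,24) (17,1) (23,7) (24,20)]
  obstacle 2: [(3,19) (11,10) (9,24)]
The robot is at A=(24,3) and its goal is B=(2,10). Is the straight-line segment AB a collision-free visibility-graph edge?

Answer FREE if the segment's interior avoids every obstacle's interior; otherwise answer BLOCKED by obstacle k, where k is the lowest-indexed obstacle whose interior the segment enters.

Obstacle 1 [(13,24) (17,1) (23,7) (24,20)]:
  edge (13,24)–(17,1): crosses AB
  edge (17,1)–(23,7): crosses AB
  edge (23,7)–(24,20): clear
  edge (24,20)–(13,24): clear
  → BLOCKED
Obstacle 2 [(3,19) (11,10) (9,24)]:
  edge (3,19)–(11,10): clear
  edge (11,10)–(9,24): clear
  edge (9,24)–(3,19): clear
  midpoint (13,13/2) outside
  → clear

BLOCKED by obstacle 1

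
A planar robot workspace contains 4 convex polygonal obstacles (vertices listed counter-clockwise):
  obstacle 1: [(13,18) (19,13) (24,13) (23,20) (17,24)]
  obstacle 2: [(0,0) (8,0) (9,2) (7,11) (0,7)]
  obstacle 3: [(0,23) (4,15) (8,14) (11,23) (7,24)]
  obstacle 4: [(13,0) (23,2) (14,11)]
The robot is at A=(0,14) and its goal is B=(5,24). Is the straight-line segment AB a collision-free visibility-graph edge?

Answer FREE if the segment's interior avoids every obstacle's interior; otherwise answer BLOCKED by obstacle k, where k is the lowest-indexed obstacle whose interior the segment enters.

BLOCKED by obstacle 3

Obstacle 1 [(13,18) (19,13) (24,13) (23,20) (17,24)]:
  edge (13,18)–(19,13): clear
  edge (19,13)–(24,13): clear
  edge (24,13)–(23,20): clear
  edge (23,20)–(17,24): clear
  edge (17,24)–(13,18): clear
  midpoint (5/2,19) outside
  → clear
Obstacle 2 [(0,0) (8,0) (9,2) (7,11) (0,7)]:
  edge (0,0)–(8,0): clear
  edge (8,0)–(9,2): clear
  edge (9,2)–(7,11): clear
  edge (7,11)–(0,7): clear
  edge (0,7)–(0,0): clear
  midpoint (5/2,19) outside
  → clear
Obstacle 3 [(0,23) (4,15) (8,14) (11,23) (7,24)]:
  edge (0,23)–(4,15): crosses AB
  edge (4,15)–(8,14): clear
  edge (8,14)–(11,23): clear
  edge (11,23)–(7,24): clear
  edge (7,24)–(0,23): crosses AB
  → BLOCKED
Obstacle 4 [(13,0) (23,2) (14,11)]:
  edge (13,0)–(23,2): clear
  edge (23,2)–(14,11): clear
  edge (14,11)–(13,0): clear
  midpoint (5/2,19) outside
  → clear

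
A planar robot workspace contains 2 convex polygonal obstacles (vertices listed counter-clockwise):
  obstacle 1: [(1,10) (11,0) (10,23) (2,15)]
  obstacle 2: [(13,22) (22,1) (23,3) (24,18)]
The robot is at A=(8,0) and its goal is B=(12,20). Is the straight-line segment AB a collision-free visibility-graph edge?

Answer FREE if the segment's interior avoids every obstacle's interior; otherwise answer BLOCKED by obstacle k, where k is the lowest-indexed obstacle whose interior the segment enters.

BLOCKED by obstacle 1

Obstacle 1 [(1,10) (11,0) (10,23) (2,15)]:
  edge (1,10)–(11,0): crosses AB
  edge (11,0)–(10,23): crosses AB
  edge (10,23)–(2,15): clear
  edge (2,15)–(1,10): clear
  → BLOCKED
Obstacle 2 [(13,22) (22,1) (23,3) (24,18)]:
  edge (13,22)–(22,1): clear
  edge (22,1)–(23,3): clear
  edge (23,3)–(24,18): clear
  edge (24,18)–(13,22): clear
  midpoint (10,10) outside
  → clear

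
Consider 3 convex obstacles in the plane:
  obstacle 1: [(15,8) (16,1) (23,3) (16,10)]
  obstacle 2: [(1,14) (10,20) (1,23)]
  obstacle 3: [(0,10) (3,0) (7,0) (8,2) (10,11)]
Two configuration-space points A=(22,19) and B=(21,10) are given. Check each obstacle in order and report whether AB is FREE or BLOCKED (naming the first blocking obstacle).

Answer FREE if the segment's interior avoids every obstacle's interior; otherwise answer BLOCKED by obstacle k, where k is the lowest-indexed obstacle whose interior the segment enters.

FREE

Obstacle 1 [(15,8) (16,1) (23,3) (16,10)]:
  edge (15,8)–(16,1): clear
  edge (16,1)–(23,3): clear
  edge (23,3)–(16,10): clear
  edge (16,10)–(15,8): clear
  midpoint (43/2,29/2) outside
  → clear
Obstacle 2 [(1,14) (10,20) (1,23)]:
  edge (1,14)–(10,20): clear
  edge (10,20)–(1,23): clear
  edge (1,23)–(1,14): clear
  midpoint (43/2,29/2) outside
  → clear
Obstacle 3 [(0,10) (3,0) (7,0) (8,2) (10,11)]:
  edge (0,10)–(3,0): clear
  edge (3,0)–(7,0): clear
  edge (7,0)–(8,2): clear
  edge (8,2)–(10,11): clear
  edge (10,11)–(0,10): clear
  midpoint (43/2,29/2) outside
  → clear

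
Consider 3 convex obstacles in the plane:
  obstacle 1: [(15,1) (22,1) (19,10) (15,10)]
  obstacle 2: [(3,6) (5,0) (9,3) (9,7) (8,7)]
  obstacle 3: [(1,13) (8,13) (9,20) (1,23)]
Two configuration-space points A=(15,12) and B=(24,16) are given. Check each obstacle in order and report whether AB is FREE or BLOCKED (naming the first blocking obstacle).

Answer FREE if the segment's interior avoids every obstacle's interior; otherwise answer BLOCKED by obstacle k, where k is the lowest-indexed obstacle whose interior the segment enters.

Obstacle 1 [(15,1) (22,1) (19,10) (15,10)]:
  edge (15,1)–(22,1): clear
  edge (22,1)–(19,10): clear
  edge (19,10)–(15,10): clear
  edge (15,10)–(15,1): clear
  midpoint (39/2,14) outside
  → clear
Obstacle 2 [(3,6) (5,0) (9,3) (9,7) (8,7)]:
  edge (3,6)–(5,0): clear
  edge (5,0)–(9,3): clear
  edge (9,3)–(9,7): clear
  edge (9,7)–(8,7): clear
  edge (8,7)–(3,6): clear
  midpoint (39/2,14) outside
  → clear
Obstacle 3 [(1,13) (8,13) (9,20) (1,23)]:
  edge (1,13)–(8,13): clear
  edge (8,13)–(9,20): clear
  edge (9,20)–(1,23): clear
  edge (1,23)–(1,13): clear
  midpoint (39/2,14) outside
  → clear

FREE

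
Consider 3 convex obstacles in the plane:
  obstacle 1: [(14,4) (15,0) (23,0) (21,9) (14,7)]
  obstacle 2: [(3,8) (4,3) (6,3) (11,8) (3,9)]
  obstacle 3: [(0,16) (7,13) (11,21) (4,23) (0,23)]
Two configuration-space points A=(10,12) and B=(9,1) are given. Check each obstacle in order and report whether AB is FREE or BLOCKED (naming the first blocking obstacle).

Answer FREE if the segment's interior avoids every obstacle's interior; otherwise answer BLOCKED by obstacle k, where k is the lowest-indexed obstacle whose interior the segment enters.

Obstacle 1 [(14,4) (15,0) (23,0) (21,9) (14,7)]:
  edge (14,4)–(15,0): clear
  edge (15,0)–(23,0): clear
  edge (23,0)–(21,9): clear
  edge (21,9)–(14,7): clear
  edge (14,7)–(14,4): clear
  midpoint (19/2,13/2) outside
  → clear
Obstacle 2 [(3,8) (4,3) (6,3) (11,8) (3,9)]:
  edge (3,8)–(4,3): clear
  edge (4,3)–(6,3): clear
  edge (6,3)–(11,8): crosses AB
  edge (11,8)–(3,9): crosses AB
  edge (3,9)–(3,8): clear
  → BLOCKED
Obstacle 3 [(0,16) (7,13) (11,21) (4,23) (0,23)]:
  edge (0,16)–(7,13): clear
  edge (7,13)–(11,21): clear
  edge (11,21)–(4,23): clear
  edge (4,23)–(0,23): clear
  edge (0,23)–(0,16): clear
  midpoint (19/2,13/2) outside
  → clear

BLOCKED by obstacle 2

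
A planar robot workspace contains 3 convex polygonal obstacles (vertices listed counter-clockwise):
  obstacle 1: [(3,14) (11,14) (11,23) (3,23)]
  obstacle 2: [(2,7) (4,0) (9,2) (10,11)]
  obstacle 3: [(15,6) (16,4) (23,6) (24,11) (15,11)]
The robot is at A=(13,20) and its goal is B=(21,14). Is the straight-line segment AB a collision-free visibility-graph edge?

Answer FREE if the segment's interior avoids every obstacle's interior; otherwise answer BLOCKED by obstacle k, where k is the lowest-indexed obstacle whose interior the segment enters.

Obstacle 1 [(3,14) (11,14) (11,23) (3,23)]:
  edge (3,14)–(11,14): clear
  edge (11,14)–(11,23): clear
  edge (11,23)–(3,23): clear
  edge (3,23)–(3,14): clear
  midpoint (17,17) outside
  → clear
Obstacle 2 [(2,7) (4,0) (9,2) (10,11)]:
  edge (2,7)–(4,0): clear
  edge (4,0)–(9,2): clear
  edge (9,2)–(10,11): clear
  edge (10,11)–(2,7): clear
  midpoint (17,17) outside
  → clear
Obstacle 3 [(15,6) (16,4) (23,6) (24,11) (15,11)]:
  edge (15,6)–(16,4): clear
  edge (16,4)–(23,6): clear
  edge (23,6)–(24,11): clear
  edge (24,11)–(15,11): clear
  edge (15,11)–(15,6): clear
  midpoint (17,17) outside
  → clear

FREE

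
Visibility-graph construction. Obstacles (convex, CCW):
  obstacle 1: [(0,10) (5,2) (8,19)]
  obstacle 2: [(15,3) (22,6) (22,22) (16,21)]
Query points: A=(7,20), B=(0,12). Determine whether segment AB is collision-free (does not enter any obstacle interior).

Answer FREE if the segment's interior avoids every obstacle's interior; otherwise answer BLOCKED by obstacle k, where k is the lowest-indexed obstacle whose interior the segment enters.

FREE

Obstacle 1 [(0,10) (5,2) (8,19)]:
  edge (0,10)–(5,2): clear
  edge (5,2)–(8,19): clear
  edge (8,19)–(0,10): clear
  midpoint (7/2,16) outside
  → clear
Obstacle 2 [(15,3) (22,6) (22,22) (16,21)]:
  edge (15,3)–(22,6): clear
  edge (22,6)–(22,22): clear
  edge (22,22)–(16,21): clear
  edge (16,21)–(15,3): clear
  midpoint (7/2,16) outside
  → clear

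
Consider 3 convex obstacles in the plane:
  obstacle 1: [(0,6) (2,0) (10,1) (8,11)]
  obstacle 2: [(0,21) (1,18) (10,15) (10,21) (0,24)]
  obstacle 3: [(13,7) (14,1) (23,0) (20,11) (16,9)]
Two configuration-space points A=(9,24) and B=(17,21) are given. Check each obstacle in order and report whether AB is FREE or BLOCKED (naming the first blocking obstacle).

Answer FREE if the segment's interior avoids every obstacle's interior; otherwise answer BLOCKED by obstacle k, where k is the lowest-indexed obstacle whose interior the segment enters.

Obstacle 1 [(0,6) (2,0) (10,1) (8,11)]:
  edge (0,6)–(2,0): clear
  edge (2,0)–(10,1): clear
  edge (10,1)–(8,11): clear
  edge (8,11)–(0,6): clear
  midpoint (13,45/2) outside
  → clear
Obstacle 2 [(0,21) (1,18) (10,15) (10,21) (0,24)]:
  edge (0,21)–(1,18): clear
  edge (1,18)–(10,15): clear
  edge (10,15)–(10,21): clear
  edge (10,21)–(0,24): clear
  edge (0,24)–(0,21): clear
  midpoint (13,45/2) outside
  → clear
Obstacle 3 [(13,7) (14,1) (23,0) (20,11) (16,9)]:
  edge (13,7)–(14,1): clear
  edge (14,1)–(23,0): clear
  edge (23,0)–(20,11): clear
  edge (20,11)–(16,9): clear
  edge (16,9)–(13,7): clear
  midpoint (13,45/2) outside
  → clear

FREE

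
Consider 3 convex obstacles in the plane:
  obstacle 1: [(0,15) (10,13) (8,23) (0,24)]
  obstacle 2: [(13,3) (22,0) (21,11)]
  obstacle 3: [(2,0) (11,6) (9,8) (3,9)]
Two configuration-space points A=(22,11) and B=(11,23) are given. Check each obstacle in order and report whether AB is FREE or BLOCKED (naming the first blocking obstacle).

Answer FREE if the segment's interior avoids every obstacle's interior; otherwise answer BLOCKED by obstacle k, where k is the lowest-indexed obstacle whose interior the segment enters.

FREE

Obstacle 1 [(0,15) (10,13) (8,23) (0,24)]:
  edge (0,15)–(10,13): clear
  edge (10,13)–(8,23): clear
  edge (8,23)–(0,24): clear
  edge (0,24)–(0,15): clear
  midpoint (33/2,17) outside
  → clear
Obstacle 2 [(13,3) (22,0) (21,11)]:
  edge (13,3)–(22,0): clear
  edge (22,0)–(21,11): clear
  edge (21,11)–(13,3): clear
  midpoint (33/2,17) outside
  → clear
Obstacle 3 [(2,0) (11,6) (9,8) (3,9)]:
  edge (2,0)–(11,6): clear
  edge (11,6)–(9,8): clear
  edge (9,8)–(3,9): clear
  edge (3,9)–(2,0): clear
  midpoint (33/2,17) outside
  → clear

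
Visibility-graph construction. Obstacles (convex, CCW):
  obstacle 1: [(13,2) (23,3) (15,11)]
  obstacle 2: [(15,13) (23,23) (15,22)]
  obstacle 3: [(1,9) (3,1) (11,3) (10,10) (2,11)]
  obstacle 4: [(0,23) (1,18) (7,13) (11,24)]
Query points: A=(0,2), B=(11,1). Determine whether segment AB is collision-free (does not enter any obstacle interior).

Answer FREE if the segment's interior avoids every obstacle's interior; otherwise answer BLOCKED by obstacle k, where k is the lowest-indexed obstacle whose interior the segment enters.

Obstacle 1 [(13,2) (23,3) (15,11)]:
  edge (13,2)–(23,3): clear
  edge (23,3)–(15,11): clear
  edge (15,11)–(13,2): clear
  midpoint (11/2,3/2) outside
  → clear
Obstacle 2 [(15,13) (23,23) (15,22)]:
  edge (15,13)–(23,23): clear
  edge (23,23)–(15,22): clear
  edge (15,22)–(15,13): clear
  midpoint (11/2,3/2) outside
  → clear
Obstacle 3 [(1,9) (3,1) (11,3) (10,10) (2,11)]:
  edge (1,9)–(3,1): crosses AB
  edge (3,1)–(11,3): crosses AB
  edge (11,3)–(10,10): clear
  edge (10,10)–(2,11): clear
  edge (2,11)–(1,9): clear
  → BLOCKED
Obstacle 4 [(0,23) (1,18) (7,13) (11,24)]:
  edge (0,23)–(1,18): clear
  edge (1,18)–(7,13): clear
  edge (7,13)–(11,24): clear
  edge (11,24)–(0,23): clear
  midpoint (11/2,3/2) outside
  → clear

BLOCKED by obstacle 3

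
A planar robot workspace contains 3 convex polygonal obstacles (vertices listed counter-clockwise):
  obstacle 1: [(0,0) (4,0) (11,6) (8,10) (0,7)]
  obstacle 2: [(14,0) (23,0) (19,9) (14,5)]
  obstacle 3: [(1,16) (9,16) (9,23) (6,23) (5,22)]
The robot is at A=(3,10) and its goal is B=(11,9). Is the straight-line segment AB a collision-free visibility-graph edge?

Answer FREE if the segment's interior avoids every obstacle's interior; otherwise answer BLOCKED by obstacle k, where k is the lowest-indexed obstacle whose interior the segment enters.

Obstacle 1 [(0,0) (4,0) (11,6) (8,10) (0,7)]:
  edge (0,0)–(4,0): clear
  edge (4,0)–(11,6): clear
  edge (11,6)–(8,10): crosses AB
  edge (8,10)–(0,7): crosses AB
  edge (0,7)–(0,0): clear
  → BLOCKED
Obstacle 2 [(14,0) (23,0) (19,9) (14,5)]:
  edge (14,0)–(23,0): clear
  edge (23,0)–(19,9): clear
  edge (19,9)–(14,5): clear
  edge (14,5)–(14,0): clear
  midpoint (7,19/2) outside
  → clear
Obstacle 3 [(1,16) (9,16) (9,23) (6,23) (5,22)]:
  edge (1,16)–(9,16): clear
  edge (9,16)–(9,23): clear
  edge (9,23)–(6,23): clear
  edge (6,23)–(5,22): clear
  edge (5,22)–(1,16): clear
  midpoint (7,19/2) outside
  → clear

BLOCKED by obstacle 1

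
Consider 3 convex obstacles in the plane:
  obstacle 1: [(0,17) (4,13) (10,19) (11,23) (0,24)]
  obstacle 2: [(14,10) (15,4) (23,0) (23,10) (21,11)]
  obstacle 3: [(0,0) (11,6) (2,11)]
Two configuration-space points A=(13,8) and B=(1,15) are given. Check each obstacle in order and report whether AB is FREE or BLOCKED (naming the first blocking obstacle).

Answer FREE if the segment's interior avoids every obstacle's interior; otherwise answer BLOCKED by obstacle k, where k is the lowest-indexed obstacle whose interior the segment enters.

BLOCKED by obstacle 1

Obstacle 1 [(0,17) (4,13) (10,19) (11,23) (0,24)]:
  edge (0,17)–(4,13): crosses AB
  edge (4,13)–(10,19): crosses AB
  edge (10,19)–(11,23): clear
  edge (11,23)–(0,24): clear
  edge (0,24)–(0,17): clear
  → BLOCKED
Obstacle 2 [(14,10) (15,4) (23,0) (23,10) (21,11)]:
  edge (14,10)–(15,4): clear
  edge (15,4)–(23,0): clear
  edge (23,0)–(23,10): clear
  edge (23,10)–(21,11): clear
  edge (21,11)–(14,10): clear
  midpoint (7,23/2) outside
  → clear
Obstacle 3 [(0,0) (11,6) (2,11)]:
  edge (0,0)–(11,6): clear
  edge (11,6)–(2,11): clear
  edge (2,11)–(0,0): clear
  midpoint (7,23/2) outside
  → clear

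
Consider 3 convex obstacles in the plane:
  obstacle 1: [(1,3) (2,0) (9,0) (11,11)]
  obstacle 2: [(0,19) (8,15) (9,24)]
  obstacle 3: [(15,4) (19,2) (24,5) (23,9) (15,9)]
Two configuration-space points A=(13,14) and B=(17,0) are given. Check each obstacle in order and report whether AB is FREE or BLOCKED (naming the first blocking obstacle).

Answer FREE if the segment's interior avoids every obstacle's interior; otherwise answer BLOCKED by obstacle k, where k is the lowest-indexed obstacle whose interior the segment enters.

Obstacle 1 [(1,3) (2,0) (9,0) (11,11)]:
  edge (1,3)–(2,0): clear
  edge (2,0)–(9,0): clear
  edge (9,0)–(11,11): clear
  edge (11,11)–(1,3): clear
  midpoint (15,7) outside
  → clear
Obstacle 2 [(0,19) (8,15) (9,24)]:
  edge (0,19)–(8,15): clear
  edge (8,15)–(9,24): clear
  edge (9,24)–(0,19): clear
  midpoint (15,7) outside
  → clear
Obstacle 3 [(15,4) (19,2) (24,5) (23,9) (15,9)]:
  edge (15,4)–(19,2): crosses AB
  edge (19,2)–(24,5): clear
  edge (24,5)–(23,9): clear
  edge (23,9)–(15,9): clear
  edge (15,9)–(15,4): crosses AB
  → BLOCKED

BLOCKED by obstacle 3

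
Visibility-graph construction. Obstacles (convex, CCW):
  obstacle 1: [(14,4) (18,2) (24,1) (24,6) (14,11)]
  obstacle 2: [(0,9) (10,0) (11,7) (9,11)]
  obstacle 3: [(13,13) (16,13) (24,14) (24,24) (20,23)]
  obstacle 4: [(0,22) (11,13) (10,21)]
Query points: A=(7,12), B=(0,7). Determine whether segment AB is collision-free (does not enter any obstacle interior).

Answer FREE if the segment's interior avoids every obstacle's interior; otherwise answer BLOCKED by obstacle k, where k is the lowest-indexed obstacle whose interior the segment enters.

BLOCKED by obstacle 2

Obstacle 1 [(14,4) (18,2) (24,1) (24,6) (14,11)]:
  edge (14,4)–(18,2): clear
  edge (18,2)–(24,1): clear
  edge (24,1)–(24,6): clear
  edge (24,6)–(14,11): clear
  edge (14,11)–(14,4): clear
  midpoint (7/2,19/2) outside
  → clear
Obstacle 2 [(0,9) (10,0) (11,7) (9,11)]:
  edge (0,9)–(10,0): crosses AB
  edge (10,0)–(11,7): clear
  edge (11,7)–(9,11): clear
  edge (9,11)–(0,9): crosses AB
  → BLOCKED
Obstacle 3 [(13,13) (16,13) (24,14) (24,24) (20,23)]:
  edge (13,13)–(16,13): clear
  edge (16,13)–(24,14): clear
  edge (24,14)–(24,24): clear
  edge (24,24)–(20,23): clear
  edge (20,23)–(13,13): clear
  midpoint (7/2,19/2) outside
  → clear
Obstacle 4 [(0,22) (11,13) (10,21)]:
  edge (0,22)–(11,13): clear
  edge (11,13)–(10,21): clear
  edge (10,21)–(0,22): clear
  midpoint (7/2,19/2) outside
  → clear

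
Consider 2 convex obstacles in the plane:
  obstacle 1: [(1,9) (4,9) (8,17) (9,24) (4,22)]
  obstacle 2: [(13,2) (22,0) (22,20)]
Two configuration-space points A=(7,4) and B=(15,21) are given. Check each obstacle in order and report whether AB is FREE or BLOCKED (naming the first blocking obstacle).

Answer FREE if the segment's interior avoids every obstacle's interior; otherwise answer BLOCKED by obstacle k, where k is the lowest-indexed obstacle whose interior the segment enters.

FREE

Obstacle 1 [(1,9) (4,9) (8,17) (9,24) (4,22)]:
  edge (1,9)–(4,9): clear
  edge (4,9)–(8,17): clear
  edge (8,17)–(9,24): clear
  edge (9,24)–(4,22): clear
  edge (4,22)–(1,9): clear
  midpoint (11,25/2) outside
  → clear
Obstacle 2 [(13,2) (22,0) (22,20)]:
  edge (13,2)–(22,0): clear
  edge (22,0)–(22,20): clear
  edge (22,20)–(13,2): clear
  midpoint (11,25/2) outside
  → clear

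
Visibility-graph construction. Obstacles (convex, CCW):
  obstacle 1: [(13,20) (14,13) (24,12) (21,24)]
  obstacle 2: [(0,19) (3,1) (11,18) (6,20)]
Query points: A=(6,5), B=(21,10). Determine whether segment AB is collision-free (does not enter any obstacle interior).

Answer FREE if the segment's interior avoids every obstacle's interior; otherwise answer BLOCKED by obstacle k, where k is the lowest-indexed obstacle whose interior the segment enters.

FREE

Obstacle 1 [(13,20) (14,13) (24,12) (21,24)]:
  edge (13,20)–(14,13): clear
  edge (14,13)–(24,12): clear
  edge (24,12)–(21,24): clear
  edge (21,24)–(13,20): clear
  midpoint (27/2,15/2) outside
  → clear
Obstacle 2 [(0,19) (3,1) (11,18) (6,20)]:
  edge (0,19)–(3,1): clear
  edge (3,1)–(11,18): clear
  edge (11,18)–(6,20): clear
  edge (6,20)–(0,19): clear
  midpoint (27/2,15/2) outside
  → clear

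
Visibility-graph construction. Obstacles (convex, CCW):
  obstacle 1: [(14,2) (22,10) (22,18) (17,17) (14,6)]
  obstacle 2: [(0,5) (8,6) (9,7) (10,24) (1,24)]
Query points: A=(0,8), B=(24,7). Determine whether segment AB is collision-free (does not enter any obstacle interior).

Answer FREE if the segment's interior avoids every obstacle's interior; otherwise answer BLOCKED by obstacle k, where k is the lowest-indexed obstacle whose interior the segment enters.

BLOCKED by obstacle 1

Obstacle 1 [(14,2) (22,10) (22,18) (17,17) (14,6)]:
  edge (14,2)–(22,10): crosses AB
  edge (22,10)–(22,18): clear
  edge (22,18)–(17,17): clear
  edge (17,17)–(14,6): crosses AB
  edge (14,6)–(14,2): clear
  → BLOCKED
Obstacle 2 [(0,5) (8,6) (9,7) (10,24) (1,24)]:
  edge (0,5)–(8,6): clear
  edge (8,6)–(9,7): clear
  edge (9,7)–(10,24): crosses AB
  edge (10,24)–(1,24): clear
  edge (1,24)–(0,5): crosses AB
  → BLOCKED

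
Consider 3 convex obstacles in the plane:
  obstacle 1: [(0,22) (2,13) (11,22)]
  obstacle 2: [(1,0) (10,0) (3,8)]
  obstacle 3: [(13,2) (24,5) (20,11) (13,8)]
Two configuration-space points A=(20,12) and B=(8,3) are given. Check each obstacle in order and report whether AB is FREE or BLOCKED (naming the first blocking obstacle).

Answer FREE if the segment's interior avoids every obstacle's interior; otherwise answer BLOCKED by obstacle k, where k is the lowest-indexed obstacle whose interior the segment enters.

BLOCKED by obstacle 3

Obstacle 1 [(0,22) (2,13) (11,22)]:
  edge (0,22)–(2,13): clear
  edge (2,13)–(11,22): clear
  edge (11,22)–(0,22): clear
  midpoint (14,15/2) outside
  → clear
Obstacle 2 [(1,0) (10,0) (3,8)]:
  edge (1,0)–(10,0): clear
  edge (10,0)–(3,8): clear
  edge (3,8)–(1,0): clear
  midpoint (14,15/2) outside
  → clear
Obstacle 3 [(13,2) (24,5) (20,11) (13,8)]:
  edge (13,2)–(24,5): clear
  edge (24,5)–(20,11): clear
  edge (20,11)–(13,8): crosses AB
  edge (13,8)–(13,2): crosses AB
  → BLOCKED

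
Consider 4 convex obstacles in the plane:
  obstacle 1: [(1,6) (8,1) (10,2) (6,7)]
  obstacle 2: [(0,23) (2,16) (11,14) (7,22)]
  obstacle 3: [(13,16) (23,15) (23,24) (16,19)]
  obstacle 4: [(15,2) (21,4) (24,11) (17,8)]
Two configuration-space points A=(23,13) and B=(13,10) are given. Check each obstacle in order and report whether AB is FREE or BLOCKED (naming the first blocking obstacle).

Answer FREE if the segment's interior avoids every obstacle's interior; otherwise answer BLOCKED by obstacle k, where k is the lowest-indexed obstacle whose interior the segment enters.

Obstacle 1 [(1,6) (8,1) (10,2) (6,7)]:
  edge (1,6)–(8,1): clear
  edge (8,1)–(10,2): clear
  edge (10,2)–(6,7): clear
  edge (6,7)–(1,6): clear
  midpoint (18,23/2) outside
  → clear
Obstacle 2 [(0,23) (2,16) (11,14) (7,22)]:
  edge (0,23)–(2,16): clear
  edge (2,16)–(11,14): clear
  edge (11,14)–(7,22): clear
  edge (7,22)–(0,23): clear
  midpoint (18,23/2) outside
  → clear
Obstacle 3 [(13,16) (23,15) (23,24) (16,19)]:
  edge (13,16)–(23,15): clear
  edge (23,15)–(23,24): clear
  edge (23,24)–(16,19): clear
  edge (16,19)–(13,16): clear
  midpoint (18,23/2) outside
  → clear
Obstacle 4 [(15,2) (21,4) (24,11) (17,8)]:
  edge (15,2)–(21,4): clear
  edge (21,4)–(24,11): clear
  edge (24,11)–(17,8): clear
  edge (17,8)–(15,2): clear
  midpoint (18,23/2) outside
  → clear

FREE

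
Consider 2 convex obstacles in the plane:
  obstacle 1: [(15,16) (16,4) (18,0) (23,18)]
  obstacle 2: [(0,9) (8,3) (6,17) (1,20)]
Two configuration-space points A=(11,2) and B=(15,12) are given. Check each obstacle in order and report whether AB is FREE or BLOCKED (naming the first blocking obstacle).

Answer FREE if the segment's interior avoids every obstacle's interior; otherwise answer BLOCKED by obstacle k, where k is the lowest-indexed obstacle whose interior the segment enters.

Obstacle 1 [(15,16) (16,4) (18,0) (23,18)]:
  edge (15,16)–(16,4): clear
  edge (16,4)–(18,0): clear
  edge (18,0)–(23,18): clear
  edge (23,18)–(15,16): clear
  midpoint (13,7) outside
  → clear
Obstacle 2 [(0,9) (8,3) (6,17) (1,20)]:
  edge (0,9)–(8,3): clear
  edge (8,3)–(6,17): clear
  edge (6,17)–(1,20): clear
  edge (1,20)–(0,9): clear
  midpoint (13,7) outside
  → clear

FREE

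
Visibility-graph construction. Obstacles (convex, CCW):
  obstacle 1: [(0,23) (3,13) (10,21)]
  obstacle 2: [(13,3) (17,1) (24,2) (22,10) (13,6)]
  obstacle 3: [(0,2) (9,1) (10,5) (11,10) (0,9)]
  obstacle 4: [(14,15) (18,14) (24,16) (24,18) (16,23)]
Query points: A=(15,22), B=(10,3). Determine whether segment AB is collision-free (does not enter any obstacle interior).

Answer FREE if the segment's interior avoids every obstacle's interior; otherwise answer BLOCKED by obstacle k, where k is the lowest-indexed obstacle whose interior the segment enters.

Obstacle 1 [(0,23) (3,13) (10,21)]:
  edge (0,23)–(3,13): clear
  edge (3,13)–(10,21): clear
  edge (10,21)–(0,23): clear
  midpoint (25/2,25/2) outside
  → clear
Obstacle 2 [(13,3) (17,1) (24,2) (22,10) (13,6)]:
  edge (13,3)–(17,1): clear
  edge (17,1)–(24,2): clear
  edge (24,2)–(22,10): clear
  edge (22,10)–(13,6): clear
  edge (13,6)–(13,3): clear
  midpoint (25/2,25/2) outside
  → clear
Obstacle 3 [(0,2) (9,1) (10,5) (11,10) (0,9)]:
  edge (0,2)–(9,1): clear
  edge (9,1)–(10,5): clear
  edge (10,5)–(11,10): clear
  edge (11,10)–(0,9): clear
  edge (0,9)–(0,2): clear
  midpoint (25/2,25/2) outside
  → clear
Obstacle 4 [(14,15) (18,14) (24,16) (24,18) (16,23)]:
  edge (14,15)–(18,14): clear
  edge (18,14)–(24,16): clear
  edge (24,16)–(24,18): clear
  edge (24,18)–(16,23): clear
  edge (16,23)–(14,15): clear
  midpoint (25/2,25/2) outside
  → clear

FREE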